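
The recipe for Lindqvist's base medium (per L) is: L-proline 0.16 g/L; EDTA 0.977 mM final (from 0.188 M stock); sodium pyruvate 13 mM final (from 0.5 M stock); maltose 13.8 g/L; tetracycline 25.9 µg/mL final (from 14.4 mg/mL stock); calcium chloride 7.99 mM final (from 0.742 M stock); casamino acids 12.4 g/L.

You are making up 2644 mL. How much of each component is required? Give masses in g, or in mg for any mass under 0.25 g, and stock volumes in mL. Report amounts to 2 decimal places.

Scale factor relative to 1 L: 2.644.
L-proline: 0.16 g/L × 2.644 L = 0.42 g
EDTA: dilute stock: 0.977 mM × 2644 mL ÷ 188 mM = 13.74 mL
sodium pyruvate: C1V1 = C2V2 → 13 mM × 2644 mL ÷ 500 mM = 68.74 mL
maltose: 13.8 g/L × 2.644 L = 36.49 g
tetracycline: V = C2·V2/C1 = 25.9 µg/mL × 2644 mL ÷ 14400 µg/mL = 4.76 mL
calcium chloride: C1V1 = C2V2 → 7.99 mM × 2644 mL ÷ 742 mM = 28.47 mL
casamino acids: 12.4 g/L × 2.644 L = 32.79 g

L-proline 0.42 g; EDTA 13.74 mL; sodium pyruvate 68.74 mL; maltose 36.49 g; tetracycline 4.76 mL; calcium chloride 28.47 mL; casamino acids 32.79 g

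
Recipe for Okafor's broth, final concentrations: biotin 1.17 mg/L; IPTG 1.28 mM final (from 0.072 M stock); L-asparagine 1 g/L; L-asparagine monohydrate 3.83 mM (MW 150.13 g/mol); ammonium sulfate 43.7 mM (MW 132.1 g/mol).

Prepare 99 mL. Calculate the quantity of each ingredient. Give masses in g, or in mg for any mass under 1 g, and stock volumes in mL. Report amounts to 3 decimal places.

Working volume: 99 mL = 0.099 L.
biotin: 1.17 mg/L × 0.099 L = 0.116 mg
IPTG: C1V1 = C2V2 → 1.28 mM × 99 mL ÷ 72 mM = 1.760 mL
L-asparagine: 1 g/L × 0.099 L = 0.099 g = 99.000 mg
L-asparagine monohydrate: 3.83 mmol/L × 150.13 mg/mmol × 0.099 L = 56.925 mg
ammonium sulfate: 43.7 mmol/L × 132.1 mg/mmol × 0.099 L = 571.504 mg

biotin 0.116 mg; IPTG 1.760 mL; L-asparagine 99.000 mg; L-asparagine monohydrate 56.925 mg; ammonium sulfate 571.504 mg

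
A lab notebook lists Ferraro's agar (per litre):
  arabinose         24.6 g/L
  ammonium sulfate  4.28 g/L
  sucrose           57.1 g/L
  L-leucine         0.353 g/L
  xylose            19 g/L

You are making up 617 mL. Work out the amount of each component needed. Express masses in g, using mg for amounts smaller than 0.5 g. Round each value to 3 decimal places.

arabinose 15.178 g; ammonium sulfate 2.641 g; sucrose 35.231 g; L-leucine 217.801 mg; xylose 11.723 g

Working volume: 617 mL = 0.617 L.
arabinose: 24.6 g/L × 0.617 L = 15.178 g
ammonium sulfate: 4.28 g/L × 0.617 L = 2.641 g
sucrose: 57.1 g/L × 0.617 L = 35.231 g
L-leucine: 0.353 g/L × 0.617 L = 0.217801 g = 217.801 mg
xylose: 19 g/L × 0.617 L = 11.723 g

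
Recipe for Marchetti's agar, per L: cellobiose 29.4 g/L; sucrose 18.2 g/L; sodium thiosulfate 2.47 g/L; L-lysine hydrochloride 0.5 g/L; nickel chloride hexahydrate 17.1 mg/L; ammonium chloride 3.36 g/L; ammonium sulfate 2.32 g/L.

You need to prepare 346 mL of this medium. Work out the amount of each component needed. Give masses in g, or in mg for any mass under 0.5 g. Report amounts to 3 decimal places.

Working volume: 346 mL = 0.346 L.
cellobiose: 29.4 g/L × 0.346 L = 10.172 g
sucrose: 18.2 g/L × 0.346 L = 6.297 g
sodium thiosulfate: 2.47 g/L × 0.346 L = 0.855 g
L-lysine hydrochloride: 0.5 g/L × 0.346 L = 0.173 g = 173.000 mg
nickel chloride hexahydrate: 17.1 mg/L × 0.346 L = 5.917 mg
ammonium chloride: 3.36 g/L × 0.346 L = 1.163 g
ammonium sulfate: 2.32 g/L × 0.346 L = 0.803 g

cellobiose 10.172 g; sucrose 6.297 g; sodium thiosulfate 0.855 g; L-lysine hydrochloride 173.000 mg; nickel chloride hexahydrate 5.917 mg; ammonium chloride 1.163 g; ammonium sulfate 0.803 g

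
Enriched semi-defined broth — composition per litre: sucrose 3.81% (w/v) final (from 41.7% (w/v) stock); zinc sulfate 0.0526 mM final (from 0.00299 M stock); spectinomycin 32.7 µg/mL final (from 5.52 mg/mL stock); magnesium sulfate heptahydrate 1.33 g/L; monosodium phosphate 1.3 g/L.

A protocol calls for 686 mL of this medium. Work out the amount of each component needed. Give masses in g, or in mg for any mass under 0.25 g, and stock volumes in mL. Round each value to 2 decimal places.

Target volume = 686 mL = 0.686 L.
sucrose: dilute stock: 3.81% ÷ 41.7% × 686 mL = 62.68 mL
zinc sulfate: V = C2·V2/C1 = 0.0526 mM × 686 mL ÷ 2.99 mM = 12.07 mL
spectinomycin: V = C2·V2/C1 = 32.7 µg/mL × 686 mL ÷ 5520 µg/mL = 4.06 mL
magnesium sulfate heptahydrate: 1.33 g/L × 0.686 L = 0.91 g
monosodium phosphate: 1.3 g/L × 0.686 L = 0.89 g

sucrose 62.68 mL; zinc sulfate 12.07 mL; spectinomycin 4.06 mL; magnesium sulfate heptahydrate 0.91 g; monosodium phosphate 0.89 g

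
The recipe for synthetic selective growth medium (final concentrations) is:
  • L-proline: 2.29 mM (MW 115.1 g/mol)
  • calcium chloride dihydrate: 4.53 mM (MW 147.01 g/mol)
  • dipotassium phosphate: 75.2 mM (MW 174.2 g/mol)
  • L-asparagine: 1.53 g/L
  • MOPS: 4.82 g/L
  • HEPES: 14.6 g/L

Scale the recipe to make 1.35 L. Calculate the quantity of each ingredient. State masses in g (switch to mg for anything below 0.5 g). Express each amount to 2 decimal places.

L-proline 355.83 mg; calcium chloride dihydrate 0.90 g; dipotassium phosphate 17.68 g; L-asparagine 2.07 g; MOPS 6.51 g; HEPES 19.71 g

Scale factor relative to 1 L: 1.35.
L-proline: 2.29 mmol/L × 115.1 mg/mmol × 1.35 L = 355.83 mg
calcium chloride dihydrate: 4.53 mmol/L × 147.01 g/mol × 1.35 L ÷ 1000 = 0.90 g
dipotassium phosphate: 75.2 mmol/L × 174.2 g/mol × 1.35 L ÷ 1000 = 17.68 g
L-asparagine: 1.53 g/L × 1.35 L = 2.07 g
MOPS: 4.82 g/L × 1.35 L = 6.51 g
HEPES: 14.6 g/L × 1.35 L = 19.71 g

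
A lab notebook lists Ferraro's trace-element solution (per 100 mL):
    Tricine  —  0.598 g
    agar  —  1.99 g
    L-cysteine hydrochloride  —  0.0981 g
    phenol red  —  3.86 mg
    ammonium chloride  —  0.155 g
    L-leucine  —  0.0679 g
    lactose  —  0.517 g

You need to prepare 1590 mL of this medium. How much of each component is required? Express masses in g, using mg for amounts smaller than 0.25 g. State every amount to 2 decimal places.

Tricine 9.51 g; agar 31.64 g; L-cysteine hydrochloride 1.56 g; phenol red 61.37 mg; ammonium chloride 2.46 g; L-leucine 1.08 g; lactose 8.22 g

Ratio of target to recipe volume: 1590 / 100 = 15.9.
Tricine: 0.598 g × (1590 mL / 100 mL) = 9.51 g
agar: 1.99 g × (1590 mL / 100 mL) = 31.64 g
L-cysteine hydrochloride: 0.0981 g × (1590 mL / 100 mL) = 1.56 g
phenol red: 3.86 mg × (1590 mL / 100 mL) = 61.37 mg
ammonium chloride: 0.155 g × (1590 mL / 100 mL) = 2.46 g
L-leucine: 0.0679 g × (1590 mL / 100 mL) = 1.08 g
lactose: 0.517 g × (1590 mL / 100 mL) = 8.22 g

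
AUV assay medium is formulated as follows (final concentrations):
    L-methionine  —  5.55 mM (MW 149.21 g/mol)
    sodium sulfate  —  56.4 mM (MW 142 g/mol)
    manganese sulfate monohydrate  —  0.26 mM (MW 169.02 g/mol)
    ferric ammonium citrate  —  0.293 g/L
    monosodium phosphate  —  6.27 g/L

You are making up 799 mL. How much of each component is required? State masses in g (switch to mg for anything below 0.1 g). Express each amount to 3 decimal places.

Scale factor relative to 1 L: 0.799.
L-methionine: 5.55 mmol/L × 149.21 g/mol × 0.799 L ÷ 1000 = 0.662 g
sodium sulfate: 56.4 mmol/L × 142 g/mol × 0.799 L ÷ 1000 = 6.399 g
manganese sulfate monohydrate: 0.26 mmol/L × 169.02 mg/mmol × 0.799 L = 35.112 mg
ferric ammonium citrate: 0.293 g/L × 0.799 L = 0.234 g
monosodium phosphate: 6.27 g/L × 0.799 L = 5.010 g

L-methionine 0.662 g; sodium sulfate 6.399 g; manganese sulfate monohydrate 35.112 mg; ferric ammonium citrate 0.234 g; monosodium phosphate 5.010 g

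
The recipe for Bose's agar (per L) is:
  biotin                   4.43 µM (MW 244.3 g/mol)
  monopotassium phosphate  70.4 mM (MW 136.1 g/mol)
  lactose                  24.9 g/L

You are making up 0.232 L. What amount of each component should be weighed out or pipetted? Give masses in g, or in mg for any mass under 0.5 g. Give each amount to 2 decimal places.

Scale factor relative to 1 L: 0.232.
biotin: 4.43 µmol/L × 244.3 g/mol × 0.232 L ÷ 1000 = 0.25 mg
monopotassium phosphate: 70.4 mmol/L × 136.1 g/mol × 0.232 L ÷ 1000 = 2.22 g
lactose: 24.9 g/L × 0.232 L = 5.78 g

biotin 0.25 mg; monopotassium phosphate 2.22 g; lactose 5.78 g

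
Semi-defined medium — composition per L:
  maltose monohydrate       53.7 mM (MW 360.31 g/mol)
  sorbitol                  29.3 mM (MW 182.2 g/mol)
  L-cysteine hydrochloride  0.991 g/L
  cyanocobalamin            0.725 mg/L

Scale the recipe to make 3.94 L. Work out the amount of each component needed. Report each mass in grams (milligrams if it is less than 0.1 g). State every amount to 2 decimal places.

maltose monohydrate 76.23 g; sorbitol 21.03 g; L-cysteine hydrochloride 3.90 g; cyanocobalamin 2.86 mg

Scale factor relative to 1 L: 3.94.
maltose monohydrate: 53.7 mmol/L × 360.31 g/mol × 3.94 L ÷ 1000 = 76.23 g
sorbitol: 29.3 mmol/L × 182.2 g/mol × 3.94 L ÷ 1000 = 21.03 g
L-cysteine hydrochloride: 0.991 g/L × 3.94 L = 3.90 g
cyanocobalamin: 0.725 mg/L × 3.94 L = 2.86 mg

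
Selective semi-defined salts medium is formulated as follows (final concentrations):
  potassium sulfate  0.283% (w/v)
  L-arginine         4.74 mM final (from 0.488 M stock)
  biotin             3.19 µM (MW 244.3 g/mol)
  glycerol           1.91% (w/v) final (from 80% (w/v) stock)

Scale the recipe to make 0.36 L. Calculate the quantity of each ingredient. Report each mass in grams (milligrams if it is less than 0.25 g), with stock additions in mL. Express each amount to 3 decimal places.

potassium sulfate 1.019 g; L-arginine 3.497 mL; biotin 0.281 mg; glycerol 8.595 mL

Scale factor relative to 1 L: 0.36.
potassium sulfate: 0.283 g per 100 mL × 360 mL ÷ 100 = 1.019 g
L-arginine: dilute stock: 4.74 mM × 360 mL ÷ 488 mM = 3.497 mL
biotin: 3.19 µmol/L × 244.3 g/mol × 0.36 L ÷ 1000 = 0.281 mg
glycerol: V = C2·V2/C1 = 1.91% ÷ 80% × 360 mL = 8.595 mL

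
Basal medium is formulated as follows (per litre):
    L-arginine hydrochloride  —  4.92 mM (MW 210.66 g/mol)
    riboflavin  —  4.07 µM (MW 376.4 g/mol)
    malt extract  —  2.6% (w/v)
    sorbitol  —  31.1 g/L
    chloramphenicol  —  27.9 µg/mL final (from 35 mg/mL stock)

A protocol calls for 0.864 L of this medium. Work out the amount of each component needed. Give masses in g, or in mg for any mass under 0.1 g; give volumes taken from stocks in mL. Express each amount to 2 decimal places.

L-arginine hydrochloride 0.90 g; riboflavin 1.32 mg; malt extract 22.46 g; sorbitol 26.87 g; chloramphenicol 0.69 mL

Working volume: 0.864 L.
L-arginine hydrochloride: 4.92 mmol/L × 210.66 g/mol × 0.864 L ÷ 1000 = 0.90 g
riboflavin: 4.07 µmol/L × 376.4 g/mol × 0.864 L ÷ 1000 = 1.32 mg
malt extract: 2.6 g per 100 mL × 864 mL ÷ 100 = 22.46 g
sorbitol: 31.1 g/L × 0.864 L = 26.87 g
chloramphenicol: V = C2·V2/C1 = 27.9 µg/mL × 864 mL ÷ 35000 µg/mL = 0.69 mL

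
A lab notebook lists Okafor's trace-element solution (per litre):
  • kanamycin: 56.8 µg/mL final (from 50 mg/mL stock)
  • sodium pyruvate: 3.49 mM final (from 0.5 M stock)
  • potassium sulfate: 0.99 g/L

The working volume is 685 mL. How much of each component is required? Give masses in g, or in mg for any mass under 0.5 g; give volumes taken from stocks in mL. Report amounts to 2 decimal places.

Working volume: 685 mL = 0.685 L.
kanamycin: V = C2·V2/C1 = 56.8 µg/mL × 685 mL ÷ 50000 µg/mL = 0.78 mL
sodium pyruvate: dilute stock: 3.49 mM × 685 mL ÷ 500 mM = 4.78 mL
potassium sulfate: 0.99 g/L × 0.685 L = 0.68 g

kanamycin 0.78 mL; sodium pyruvate 4.78 mL; potassium sulfate 0.68 g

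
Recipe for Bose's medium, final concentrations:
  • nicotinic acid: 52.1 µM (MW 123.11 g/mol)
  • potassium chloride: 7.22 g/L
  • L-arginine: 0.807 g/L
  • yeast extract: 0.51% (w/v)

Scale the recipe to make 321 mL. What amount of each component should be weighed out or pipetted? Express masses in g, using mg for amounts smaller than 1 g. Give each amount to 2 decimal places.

Working volume: 321 mL = 0.321 L.
nicotinic acid: 52.1 µmol/L × 123.11 g/mol × 0.321 L ÷ 1000 = 2.06 mg
potassium chloride: 7.22 g/L × 0.321 L = 2.32 g
L-arginine: 0.807 g/L × 0.321 L = 0.259047 g = 259.05 mg
yeast extract: 0.51 g per 100 mL × 321 mL ÷ 100 = 1.64 g

nicotinic acid 2.06 mg; potassium chloride 2.32 g; L-arginine 259.05 mg; yeast extract 1.64 g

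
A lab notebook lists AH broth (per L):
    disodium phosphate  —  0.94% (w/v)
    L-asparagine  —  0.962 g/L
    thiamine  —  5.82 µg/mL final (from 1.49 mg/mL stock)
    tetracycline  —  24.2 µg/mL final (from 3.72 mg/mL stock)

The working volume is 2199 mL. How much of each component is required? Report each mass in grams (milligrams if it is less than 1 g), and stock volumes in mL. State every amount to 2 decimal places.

Scale factor relative to 1 L: 2.199.
disodium phosphate: 0.94% w/v = 9.4 g/L → 9.4 × 2.199 L = 20.67 g
L-asparagine: 0.962 g/L × 2.199 L = 2.12 g
thiamine: V = C2·V2/C1 = 5.82 µg/mL × 2199 mL ÷ 1490 µg/mL = 8.59 mL
tetracycline: dilute stock: 24.2 µg/mL × 2199 mL ÷ 3720 µg/mL = 14.31 mL

disodium phosphate 20.67 g; L-asparagine 2.12 g; thiamine 8.59 mL; tetracycline 14.31 mL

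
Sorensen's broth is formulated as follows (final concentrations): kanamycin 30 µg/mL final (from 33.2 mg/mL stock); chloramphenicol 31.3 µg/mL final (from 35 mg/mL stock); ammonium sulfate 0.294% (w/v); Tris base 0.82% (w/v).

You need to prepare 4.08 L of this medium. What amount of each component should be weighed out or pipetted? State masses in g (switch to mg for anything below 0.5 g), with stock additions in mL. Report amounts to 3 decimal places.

kanamycin 3.687 mL; chloramphenicol 3.649 mL; ammonium sulfate 11.995 g; Tris base 33.456 g

Working volume: 4.08 L.
kanamycin: C1V1 = C2V2 → 30 µg/mL × 4080 mL ÷ 33200 µg/mL = 3.687 mL
chloramphenicol: C1V1 = C2V2 → 31.3 µg/mL × 4080 mL ÷ 35000 µg/mL = 3.649 mL
ammonium sulfate: 0.294 g per 100 mL × 4080 mL ÷ 100 = 11.995 g
Tris base: 0.82% w/v = 8.2 g/L → 8.2 × 4.08 L = 33.456 g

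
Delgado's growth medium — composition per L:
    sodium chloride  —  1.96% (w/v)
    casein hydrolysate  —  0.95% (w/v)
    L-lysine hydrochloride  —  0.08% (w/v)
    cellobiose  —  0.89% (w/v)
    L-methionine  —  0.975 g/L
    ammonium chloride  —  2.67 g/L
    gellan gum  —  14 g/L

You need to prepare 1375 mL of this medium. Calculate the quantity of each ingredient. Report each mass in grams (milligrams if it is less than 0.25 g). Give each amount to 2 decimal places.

sodium chloride 26.95 g; casein hydrolysate 13.06 g; L-lysine hydrochloride 1.10 g; cellobiose 12.24 g; L-methionine 1.34 g; ammonium chloride 3.67 g; gellan gum 19.25 g

Working volume: 1375 mL = 1.375 L.
sodium chloride: 1.96% w/v = 19.6 g/L → 19.6 × 1.375 L = 26.95 g
casein hydrolysate: 0.95% w/v = 9.5 g/L → 9.5 × 1.375 L = 13.06 g
L-lysine hydrochloride: 0.08% w/v = 0.8 g/L → 0.8 × 1.375 L = 1.10 g
cellobiose: 0.89 g per 100 mL × 1375 mL ÷ 100 = 12.24 g
L-methionine: 0.975 g/L × 1.375 L = 1.34 g
ammonium chloride: 2.67 g/L × 1.375 L = 3.67 g
gellan gum: 14 g/L × 1.375 L = 19.25 g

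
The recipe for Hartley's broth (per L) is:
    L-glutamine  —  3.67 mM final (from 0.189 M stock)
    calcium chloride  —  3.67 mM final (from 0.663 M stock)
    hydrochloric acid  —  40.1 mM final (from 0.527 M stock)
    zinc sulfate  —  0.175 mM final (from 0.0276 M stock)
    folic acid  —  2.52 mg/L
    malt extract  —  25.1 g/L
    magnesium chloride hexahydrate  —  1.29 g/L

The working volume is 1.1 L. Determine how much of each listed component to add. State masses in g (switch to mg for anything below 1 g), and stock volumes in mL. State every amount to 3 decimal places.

L-glutamine 21.360 mL; calcium chloride 6.089 mL; hydrochloric acid 83.700 mL; zinc sulfate 6.975 mL; folic acid 2.772 mg; malt extract 27.610 g; magnesium chloride hexahydrate 1.419 g

Working volume: 1.1 L.
L-glutamine: C1V1 = C2V2 → 3.67 mM × 1100 mL ÷ 189 mM = 21.360 mL
calcium chloride: dilute stock: 3.67 mM × 1100 mL ÷ 663 mM = 6.089 mL
hydrochloric acid: dilute stock: 40.1 mM × 1100 mL ÷ 527 mM = 83.700 mL
zinc sulfate: dilute stock: 0.175 mM × 1100 mL ÷ 27.6 mM = 6.975 mL
folic acid: 2.52 mg/L × 1.1 L = 2.772 mg
malt extract: 25.1 g/L × 1.1 L = 27.610 g
magnesium chloride hexahydrate: 1.29 g/L × 1.1 L = 1.419 g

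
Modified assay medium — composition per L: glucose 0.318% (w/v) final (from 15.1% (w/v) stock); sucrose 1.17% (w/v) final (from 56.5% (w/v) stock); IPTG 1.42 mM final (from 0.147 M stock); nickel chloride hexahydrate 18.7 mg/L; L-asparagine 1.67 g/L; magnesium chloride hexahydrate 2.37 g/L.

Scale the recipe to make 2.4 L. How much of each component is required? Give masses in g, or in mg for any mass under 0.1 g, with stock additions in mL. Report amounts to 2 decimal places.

Working volume: 2.4 L.
glucose: dilute stock: 0.318% ÷ 15.1% × 2400 mL = 50.54 mL
sucrose: dilute stock: 1.17% ÷ 56.5% × 2400 mL = 49.70 mL
IPTG: dilute stock: 1.42 mM × 2400 mL ÷ 147 mM = 23.18 mL
nickel chloride hexahydrate: 18.7 mg/L × 2.4 L = 44.88 mg
L-asparagine: 1.67 g/L × 2.4 L = 4.01 g
magnesium chloride hexahydrate: 2.37 g/L × 2.4 L = 5.69 g

glucose 50.54 mL; sucrose 49.70 mL; IPTG 23.18 mL; nickel chloride hexahydrate 44.88 mg; L-asparagine 4.01 g; magnesium chloride hexahydrate 5.69 g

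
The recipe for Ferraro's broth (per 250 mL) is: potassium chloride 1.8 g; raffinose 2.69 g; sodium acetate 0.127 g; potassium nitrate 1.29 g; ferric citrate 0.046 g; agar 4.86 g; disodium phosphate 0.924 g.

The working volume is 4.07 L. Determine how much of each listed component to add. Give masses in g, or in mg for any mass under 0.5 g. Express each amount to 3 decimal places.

potassium chloride 29.304 g; raffinose 43.793 g; sodium acetate 2.068 g; potassium nitrate 21.001 g; ferric citrate 0.749 g; agar 79.121 g; disodium phosphate 15.043 g

Ratio of target to recipe volume: 4070 / 250 = 16.28.
potassium chloride: 1.8 g × (4070 mL / 250 mL) = 29.304 g
raffinose: 2.69 g × (4070 mL / 250 mL) = 43.793 g
sodium acetate: 0.127 g × (4070 mL / 250 mL) = 2.068 g
potassium nitrate: 1.29 g × (4070 mL / 250 mL) = 21.001 g
ferric citrate: 0.046 g × (4070 mL / 250 mL) = 0.749 g
agar: 4.86 g × (4070 mL / 250 mL) = 79.121 g
disodium phosphate: 0.924 g × (4070 mL / 250 mL) = 15.043 g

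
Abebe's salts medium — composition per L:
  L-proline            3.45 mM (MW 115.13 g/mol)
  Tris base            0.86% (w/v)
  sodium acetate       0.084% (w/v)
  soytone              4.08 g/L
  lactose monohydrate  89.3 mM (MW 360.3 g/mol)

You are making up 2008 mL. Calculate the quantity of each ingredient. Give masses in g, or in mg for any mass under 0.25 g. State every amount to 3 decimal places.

Scale factor relative to 1 L: 2.008.
L-proline: 3.45 mmol/L × 115.13 g/mol × 2.008 L ÷ 1000 = 0.798 g
Tris base: 0.86 g per 100 mL × 2008 mL ÷ 100 = 17.269 g
sodium acetate: 0.084% w/v = 0.84 g/L → 0.84 × 2.008 L = 1.687 g
soytone: 4.08 g/L × 2.008 L = 8.193 g
lactose monohydrate: 89.3 mmol/L × 360.3 g/mol × 2.008 L ÷ 1000 = 64.607 g

L-proline 0.798 g; Tris base 17.269 g; sodium acetate 1.687 g; soytone 8.193 g; lactose monohydrate 64.607 g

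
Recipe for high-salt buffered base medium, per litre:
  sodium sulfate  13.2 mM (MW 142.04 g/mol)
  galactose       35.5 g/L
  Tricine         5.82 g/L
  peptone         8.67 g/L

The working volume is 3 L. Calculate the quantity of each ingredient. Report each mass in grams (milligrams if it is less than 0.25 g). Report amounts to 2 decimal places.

Scale factor relative to 1 L: 3.
sodium sulfate: 13.2 mmol/L × 142.04 g/mol × 3 L ÷ 1000 = 5.62 g
galactose: 35.5 g/L × 3 L = 106.50 g
Tricine: 5.82 g/L × 3 L = 17.46 g
peptone: 8.67 g/L × 3 L = 26.01 g

sodium sulfate 5.62 g; galactose 106.50 g; Tricine 17.46 g; peptone 26.01 g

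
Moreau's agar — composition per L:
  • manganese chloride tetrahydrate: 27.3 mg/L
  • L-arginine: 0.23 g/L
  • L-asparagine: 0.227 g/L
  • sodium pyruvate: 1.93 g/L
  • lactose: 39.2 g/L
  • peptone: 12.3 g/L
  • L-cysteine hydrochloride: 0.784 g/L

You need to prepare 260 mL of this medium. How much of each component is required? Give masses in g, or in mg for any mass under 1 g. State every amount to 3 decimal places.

manganese chloride tetrahydrate 7.098 mg; L-arginine 59.800 mg; L-asparagine 59.020 mg; sodium pyruvate 501.800 mg; lactose 10.192 g; peptone 3.198 g; L-cysteine hydrochloride 203.840 mg

Working volume: 260 mL = 0.26 L.
manganese chloride tetrahydrate: 27.3 mg/L × 0.26 L = 7.098 mg
L-arginine: 0.23 g/L × 0.26 L = 0.0598 g = 59.800 mg
L-asparagine: 0.227 g/L × 0.26 L = 0.05902 g = 59.020 mg
sodium pyruvate: 1.93 g/L × 0.26 L = 0.5018 g = 501.800 mg
lactose: 39.2 g/L × 0.26 L = 10.192 g
peptone: 12.3 g/L × 0.26 L = 3.198 g
L-cysteine hydrochloride: 0.784 g/L × 0.26 L = 0.20384 g = 203.840 mg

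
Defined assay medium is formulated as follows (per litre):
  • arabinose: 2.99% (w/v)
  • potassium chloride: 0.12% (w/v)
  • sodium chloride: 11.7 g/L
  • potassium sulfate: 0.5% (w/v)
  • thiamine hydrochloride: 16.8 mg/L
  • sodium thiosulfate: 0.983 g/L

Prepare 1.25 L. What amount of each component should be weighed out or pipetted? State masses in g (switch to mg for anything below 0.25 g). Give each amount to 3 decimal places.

Scale factor relative to 1 L: 1.25.
arabinose: 2.99 g per 100 mL × 1250 mL ÷ 100 = 37.375 g
potassium chloride: 0.12 g per 100 mL × 1250 mL ÷ 100 = 1.500 g
sodium chloride: 11.7 g/L × 1.25 L = 14.625 g
potassium sulfate: 0.5% w/v = 5 g/L → 5 × 1.25 L = 6.250 g
thiamine hydrochloride: 16.8 mg/L × 1.25 L = 21.000 mg
sodium thiosulfate: 0.983 g/L × 1.25 L = 1.229 g

arabinose 37.375 g; potassium chloride 1.500 g; sodium chloride 14.625 g; potassium sulfate 6.250 g; thiamine hydrochloride 21.000 mg; sodium thiosulfate 1.229 g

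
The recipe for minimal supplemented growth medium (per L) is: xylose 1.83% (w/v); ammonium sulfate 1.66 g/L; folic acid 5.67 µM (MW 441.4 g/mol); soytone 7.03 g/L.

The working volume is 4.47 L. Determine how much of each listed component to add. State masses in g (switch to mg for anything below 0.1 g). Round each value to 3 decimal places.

xylose 81.801 g; ammonium sulfate 7.420 g; folic acid 11.187 mg; soytone 31.424 g

Working volume: 4.47 L.
xylose: 1.83 g per 100 mL × 4470 mL ÷ 100 = 81.801 g
ammonium sulfate: 1.66 g/L × 4.47 L = 7.420 g
folic acid: 5.67 µmol/L × 441.4 g/mol × 4.47 L ÷ 1000 = 11.187 mg
soytone: 7.03 g/L × 4.47 L = 31.424 g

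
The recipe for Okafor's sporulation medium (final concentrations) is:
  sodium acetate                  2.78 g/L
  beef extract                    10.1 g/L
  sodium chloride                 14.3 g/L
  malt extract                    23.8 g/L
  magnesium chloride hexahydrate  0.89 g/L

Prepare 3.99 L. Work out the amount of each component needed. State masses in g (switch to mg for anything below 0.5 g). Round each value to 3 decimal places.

Working volume: 3.99 L.
sodium acetate: 2.78 g/L × 3.99 L = 11.092 g
beef extract: 10.1 g/L × 3.99 L = 40.299 g
sodium chloride: 14.3 g/L × 3.99 L = 57.057 g
malt extract: 23.8 g/L × 3.99 L = 94.962 g
magnesium chloride hexahydrate: 0.89 g/L × 3.99 L = 3.551 g

sodium acetate 11.092 g; beef extract 40.299 g; sodium chloride 57.057 g; malt extract 94.962 g; magnesium chloride hexahydrate 3.551 g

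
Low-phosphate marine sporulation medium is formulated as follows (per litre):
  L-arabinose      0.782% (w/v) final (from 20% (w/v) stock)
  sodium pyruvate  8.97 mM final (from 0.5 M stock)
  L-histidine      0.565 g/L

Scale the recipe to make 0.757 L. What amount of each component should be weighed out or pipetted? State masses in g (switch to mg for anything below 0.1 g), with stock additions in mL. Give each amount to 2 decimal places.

Scale factor relative to 1 L: 0.757.
L-arabinose: V = C2·V2/C1 = 0.782% ÷ 20% × 757 mL = 29.60 mL
sodium pyruvate: C1V1 = C2V2 → 8.97 mM × 757 mL ÷ 500 mM = 13.58 mL
L-histidine: 0.565 g/L × 0.757 L = 0.43 g

L-arabinose 29.60 mL; sodium pyruvate 13.58 mL; L-histidine 0.43 g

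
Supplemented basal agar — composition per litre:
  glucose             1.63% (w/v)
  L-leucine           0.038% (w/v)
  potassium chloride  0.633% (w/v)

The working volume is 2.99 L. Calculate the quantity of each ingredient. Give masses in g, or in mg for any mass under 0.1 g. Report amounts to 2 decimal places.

glucose 48.74 g; L-leucine 1.14 g; potassium chloride 18.93 g

Working volume: 2.99 L.
glucose: 1.63 g per 100 mL × 2990 mL ÷ 100 = 48.74 g
L-leucine: 0.038 g per 100 mL × 2990 mL ÷ 100 = 1.14 g
potassium chloride: 0.633% w/v = 6.33 g/L → 6.33 × 2.99 L = 18.93 g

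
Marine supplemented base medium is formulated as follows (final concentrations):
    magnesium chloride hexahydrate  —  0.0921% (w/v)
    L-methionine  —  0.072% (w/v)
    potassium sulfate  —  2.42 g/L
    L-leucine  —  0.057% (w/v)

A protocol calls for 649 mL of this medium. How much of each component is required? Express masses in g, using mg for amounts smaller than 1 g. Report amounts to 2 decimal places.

Scale factor relative to 1 L: 0.649.
magnesium chloride hexahydrate: 0.0921% w/v = 0.921 g/L → 0.921 × 0.649 L = 0.597729 g = 597.73 mg
L-methionine: 0.072 g per 100 mL × 649 mL ÷ 100 = 0.46728 g = 467.28 mg
potassium sulfate: 2.42 g/L × 0.649 L = 1.57 g
L-leucine: 0.057% w/v = 0.57 g/L → 0.57 × 0.649 L = 0.36993 g = 369.93 mg

magnesium chloride hexahydrate 597.73 mg; L-methionine 467.28 mg; potassium sulfate 1.57 g; L-leucine 369.93 mg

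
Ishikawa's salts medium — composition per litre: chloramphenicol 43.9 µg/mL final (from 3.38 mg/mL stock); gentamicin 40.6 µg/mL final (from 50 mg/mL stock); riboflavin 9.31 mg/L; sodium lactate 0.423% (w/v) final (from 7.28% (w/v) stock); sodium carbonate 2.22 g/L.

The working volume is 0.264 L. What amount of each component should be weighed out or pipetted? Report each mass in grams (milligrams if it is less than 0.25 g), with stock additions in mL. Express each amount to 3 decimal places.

Scale factor relative to 1 L: 0.264.
chloramphenicol: C1V1 = C2V2 → 43.9 µg/mL × 264 mL ÷ 3380 µg/mL = 3.429 mL
gentamicin: dilute stock: 40.6 µg/mL × 264 mL ÷ 50000 µg/mL = 0.214 mL
riboflavin: 9.31 mg/L × 0.264 L = 2.458 mg
sodium lactate: C1V1 = C2V2 → 0.423% ÷ 7.28% × 264 mL = 15.340 mL
sodium carbonate: 2.22 g/L × 0.264 L = 0.586 g

chloramphenicol 3.429 mL; gentamicin 0.214 mL; riboflavin 2.458 mg; sodium lactate 15.340 mL; sodium carbonate 0.586 g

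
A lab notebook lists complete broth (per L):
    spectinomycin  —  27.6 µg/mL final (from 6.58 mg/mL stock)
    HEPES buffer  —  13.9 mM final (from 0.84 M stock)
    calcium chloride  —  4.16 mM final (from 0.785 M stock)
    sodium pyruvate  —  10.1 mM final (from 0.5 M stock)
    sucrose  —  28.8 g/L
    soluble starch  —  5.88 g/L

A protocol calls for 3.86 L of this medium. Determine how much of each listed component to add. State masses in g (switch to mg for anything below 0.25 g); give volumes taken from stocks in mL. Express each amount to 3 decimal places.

Scale factor relative to 1 L: 3.86.
spectinomycin: C1V1 = C2V2 → 27.6 µg/mL × 3860 mL ÷ 6580 µg/mL = 16.191 mL
HEPES buffer: C1V1 = C2V2 → 13.9 mM × 3860 mL ÷ 840 mM = 63.874 mL
calcium chloride: V = C2·V2/C1 = 4.16 mM × 3860 mL ÷ 785 mM = 20.456 mL
sodium pyruvate: C1V1 = C2V2 → 10.1 mM × 3860 mL ÷ 500 mM = 77.972 mL
sucrose: 28.8 g/L × 3.86 L = 111.168 g
soluble starch: 5.88 g/L × 3.86 L = 22.697 g

spectinomycin 16.191 mL; HEPES buffer 63.874 mL; calcium chloride 20.456 mL; sodium pyruvate 77.972 mL; sucrose 111.168 g; soluble starch 22.697 g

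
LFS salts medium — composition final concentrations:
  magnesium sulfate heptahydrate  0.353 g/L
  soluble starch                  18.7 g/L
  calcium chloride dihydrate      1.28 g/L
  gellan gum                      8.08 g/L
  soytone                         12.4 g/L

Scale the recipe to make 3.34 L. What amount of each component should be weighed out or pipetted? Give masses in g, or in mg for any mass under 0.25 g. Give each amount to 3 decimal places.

Working volume: 3.34 L.
magnesium sulfate heptahydrate: 0.353 g/L × 3.34 L = 1.179 g
soluble starch: 18.7 g/L × 3.34 L = 62.458 g
calcium chloride dihydrate: 1.28 g/L × 3.34 L = 4.275 g
gellan gum: 8.08 g/L × 3.34 L = 26.987 g
soytone: 12.4 g/L × 3.34 L = 41.416 g

magnesium sulfate heptahydrate 1.179 g; soluble starch 62.458 g; calcium chloride dihydrate 4.275 g; gellan gum 26.987 g; soytone 41.416 g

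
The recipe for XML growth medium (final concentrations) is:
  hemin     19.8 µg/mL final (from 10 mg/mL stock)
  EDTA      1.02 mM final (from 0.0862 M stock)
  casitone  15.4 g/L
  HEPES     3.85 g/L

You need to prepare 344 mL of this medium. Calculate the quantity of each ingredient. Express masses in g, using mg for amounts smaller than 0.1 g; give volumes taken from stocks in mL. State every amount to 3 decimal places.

Scale factor relative to 1 L: 0.344.
hemin: dilute stock: 19.8 µg/mL × 344 mL ÷ 10000 µg/mL = 0.681 mL
EDTA: V = C2·V2/C1 = 1.02 mM × 344 mL ÷ 86.2 mM = 4.071 mL
casitone: 15.4 g/L × 0.344 L = 5.298 g
HEPES: 3.85 g/L × 0.344 L = 1.324 g

hemin 0.681 mL; EDTA 4.071 mL; casitone 5.298 g; HEPES 1.324 g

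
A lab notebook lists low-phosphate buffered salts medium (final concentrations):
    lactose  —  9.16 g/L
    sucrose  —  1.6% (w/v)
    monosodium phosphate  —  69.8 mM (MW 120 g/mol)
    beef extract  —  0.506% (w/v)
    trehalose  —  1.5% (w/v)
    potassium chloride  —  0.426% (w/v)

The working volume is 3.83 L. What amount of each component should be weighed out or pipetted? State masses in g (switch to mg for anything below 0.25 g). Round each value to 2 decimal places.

lactose 35.08 g; sucrose 61.28 g; monosodium phosphate 32.08 g; beef extract 19.38 g; trehalose 57.45 g; potassium chloride 16.32 g

Scale factor relative to 1 L: 3.83.
lactose: 9.16 g/L × 3.83 L = 35.08 g
sucrose: 1.6% w/v = 16 g/L → 16 × 3.83 L = 61.28 g
monosodium phosphate: 69.8 mmol/L × 120 g/mol × 3.83 L ÷ 1000 = 32.08 g
beef extract: 0.506% w/v = 5.06 g/L → 5.06 × 3.83 L = 19.38 g
trehalose: 1.5% w/v = 15 g/L → 15 × 3.83 L = 57.45 g
potassium chloride: 0.426% w/v = 4.26 g/L → 4.26 × 3.83 L = 16.32 g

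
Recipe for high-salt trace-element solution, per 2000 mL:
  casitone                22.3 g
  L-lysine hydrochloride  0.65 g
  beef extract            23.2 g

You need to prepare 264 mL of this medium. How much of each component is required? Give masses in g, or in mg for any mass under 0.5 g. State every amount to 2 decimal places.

Scale factor = 264 mL / 2000 mL = 0.132.
casitone: 22.3 g × (264 mL / 2000 mL) = 2.94 g
L-lysine hydrochloride: 0.65 g × (264 mL / 2000 mL) = 0.0858 g = 85.80 mg
beef extract: 23.2 g × (264 mL / 2000 mL) = 3.06 g

casitone 2.94 g; L-lysine hydrochloride 85.80 mg; beef extract 3.06 g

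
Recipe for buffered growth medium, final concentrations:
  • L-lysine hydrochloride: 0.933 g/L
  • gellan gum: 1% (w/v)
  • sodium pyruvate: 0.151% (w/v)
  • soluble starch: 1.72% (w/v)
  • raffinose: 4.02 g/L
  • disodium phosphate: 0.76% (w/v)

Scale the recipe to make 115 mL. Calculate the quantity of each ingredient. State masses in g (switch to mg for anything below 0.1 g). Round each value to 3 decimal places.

L-lysine hydrochloride 0.107 g; gellan gum 1.150 g; sodium pyruvate 0.174 g; soluble starch 1.978 g; raffinose 0.462 g; disodium phosphate 0.874 g

Working volume: 115 mL = 0.115 L.
L-lysine hydrochloride: 0.933 g/L × 0.115 L = 0.107 g
gellan gum: 1% w/v = 10 g/L → 10 × 0.115 L = 1.150 g
sodium pyruvate: 0.151% w/v = 1.51 g/L → 1.51 × 0.115 L = 0.174 g
soluble starch: 1.72 g per 100 mL × 115 mL ÷ 100 = 1.978 g
raffinose: 4.02 g/L × 0.115 L = 0.462 g
disodium phosphate: 0.76 g per 100 mL × 115 mL ÷ 100 = 0.874 g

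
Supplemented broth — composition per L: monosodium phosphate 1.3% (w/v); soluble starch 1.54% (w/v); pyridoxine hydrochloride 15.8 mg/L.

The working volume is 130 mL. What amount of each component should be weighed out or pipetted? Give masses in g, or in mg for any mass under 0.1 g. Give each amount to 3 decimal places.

monosodium phosphate 1.690 g; soluble starch 2.002 g; pyridoxine hydrochloride 2.054 mg

Target volume = 130 mL = 0.13 L.
monosodium phosphate: 1.3 g per 100 mL × 130 mL ÷ 100 = 1.690 g
soluble starch: 1.54% w/v = 15.4 g/L → 15.4 × 0.13 L = 2.002 g
pyridoxine hydrochloride: 15.8 mg/L × 0.13 L = 2.054 mg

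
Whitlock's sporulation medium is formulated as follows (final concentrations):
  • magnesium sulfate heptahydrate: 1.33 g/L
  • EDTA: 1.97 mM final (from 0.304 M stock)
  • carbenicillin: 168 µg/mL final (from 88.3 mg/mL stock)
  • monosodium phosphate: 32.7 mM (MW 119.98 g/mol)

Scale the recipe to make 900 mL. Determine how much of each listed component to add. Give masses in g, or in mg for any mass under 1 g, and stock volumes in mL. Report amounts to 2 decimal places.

Scale factor relative to 1 L: 0.9.
magnesium sulfate heptahydrate: 1.33 g/L × 0.9 L = 1.20 g
EDTA: V = C2·V2/C1 = 1.97 mM × 900 mL ÷ 304 mM = 5.83 mL
carbenicillin: dilute stock: 168 µg/mL × 900 mL ÷ 88300 µg/mL = 1.71 mL
monosodium phosphate: 32.7 mmol/L × 119.98 g/mol × 0.9 L ÷ 1000 = 3.53 g

magnesium sulfate heptahydrate 1.20 g; EDTA 5.83 mL; carbenicillin 1.71 mL; monosodium phosphate 3.53 g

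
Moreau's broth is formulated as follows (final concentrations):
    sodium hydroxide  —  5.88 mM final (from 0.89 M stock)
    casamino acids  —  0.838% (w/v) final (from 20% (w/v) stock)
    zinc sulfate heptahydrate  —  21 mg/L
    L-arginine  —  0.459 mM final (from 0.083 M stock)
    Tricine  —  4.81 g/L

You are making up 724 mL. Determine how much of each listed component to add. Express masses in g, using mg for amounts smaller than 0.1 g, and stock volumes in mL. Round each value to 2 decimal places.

Scale factor relative to 1 L: 0.724.
sodium hydroxide: C1V1 = C2V2 → 5.88 mM × 724 mL ÷ 890 mM = 4.78 mL
casamino acids: dilute stock: 0.838% ÷ 20% × 724 mL = 30.34 mL
zinc sulfate heptahydrate: 21 mg/L × 0.724 L = 15.20 mg
L-arginine: V = C2·V2/C1 = 0.459 mM × 724 mL ÷ 83 mM = 4.00 mL
Tricine: 4.81 g/L × 0.724 L = 3.48 g

sodium hydroxide 4.78 mL; casamino acids 30.34 mL; zinc sulfate heptahydrate 15.20 mg; L-arginine 4.00 mL; Tricine 3.48 g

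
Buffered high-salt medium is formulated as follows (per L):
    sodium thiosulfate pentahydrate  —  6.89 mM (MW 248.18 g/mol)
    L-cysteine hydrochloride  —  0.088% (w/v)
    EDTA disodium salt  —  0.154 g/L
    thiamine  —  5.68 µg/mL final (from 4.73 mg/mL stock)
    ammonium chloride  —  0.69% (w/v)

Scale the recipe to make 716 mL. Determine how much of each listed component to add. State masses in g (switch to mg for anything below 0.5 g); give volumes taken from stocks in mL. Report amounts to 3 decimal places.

sodium thiosulfate pentahydrate 1.224 g; L-cysteine hydrochloride 0.630 g; EDTA disodium salt 110.264 mg; thiamine 0.860 mL; ammonium chloride 4.940 g

Working volume: 716 mL = 0.716 L.
sodium thiosulfate pentahydrate: 6.89 mmol/L × 248.18 g/mol × 0.716 L ÷ 1000 = 1.224 g
L-cysteine hydrochloride: 0.088% w/v = 0.88 g/L → 0.88 × 0.716 L = 0.630 g
EDTA disodium salt: 0.154 g/L × 0.716 L = 0.110264 g = 110.264 mg
thiamine: dilute stock: 5.68 µg/mL × 716 mL ÷ 4730 µg/mL = 0.860 mL
ammonium chloride: 0.69% w/v = 6.9 g/L → 6.9 × 0.716 L = 4.940 g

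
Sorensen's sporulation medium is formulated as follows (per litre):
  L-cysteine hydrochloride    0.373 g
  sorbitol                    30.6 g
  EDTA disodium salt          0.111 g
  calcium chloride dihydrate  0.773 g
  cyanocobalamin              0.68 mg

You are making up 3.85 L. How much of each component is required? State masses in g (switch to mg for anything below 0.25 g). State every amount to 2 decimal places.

L-cysteine hydrochloride 1.44 g; sorbitol 117.81 g; EDTA disodium salt 0.43 g; calcium chloride dihydrate 2.98 g; cyanocobalamin 2.62 mg

Scale factor = 3850 mL / 1000 mL = 3.85.
L-cysteine hydrochloride: 0.373 g × (3850 mL / 1000 mL) = 1.44 g
sorbitol: 30.6 g × (3850 mL / 1000 mL) = 117.81 g
EDTA disodium salt: 0.111 g × (3850 mL / 1000 mL) = 0.43 g
calcium chloride dihydrate: 0.773 g × (3850 mL / 1000 mL) = 2.98 g
cyanocobalamin: 0.68 mg × (3850 mL / 1000 mL) = 2.62 mg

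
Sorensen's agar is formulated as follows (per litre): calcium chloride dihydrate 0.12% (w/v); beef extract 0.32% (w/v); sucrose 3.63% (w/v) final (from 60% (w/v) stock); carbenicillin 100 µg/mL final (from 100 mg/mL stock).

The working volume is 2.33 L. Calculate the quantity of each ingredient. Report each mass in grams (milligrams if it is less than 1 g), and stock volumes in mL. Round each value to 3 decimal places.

Working volume: 2.33 L.
calcium chloride dihydrate: 0.12% w/v = 1.2 g/L → 1.2 × 2.33 L = 2.796 g
beef extract: 0.32 g per 100 mL × 2330 mL ÷ 100 = 7.456 g
sucrose: C1V1 = C2V2 → 3.63% ÷ 60% × 2330 mL = 140.965 mL
carbenicillin: V = C2·V2/C1 = 100 µg/mL × 2330 mL ÷ 100000 µg/mL = 2.330 mL

calcium chloride dihydrate 2.796 g; beef extract 7.456 g; sucrose 140.965 mL; carbenicillin 2.330 mL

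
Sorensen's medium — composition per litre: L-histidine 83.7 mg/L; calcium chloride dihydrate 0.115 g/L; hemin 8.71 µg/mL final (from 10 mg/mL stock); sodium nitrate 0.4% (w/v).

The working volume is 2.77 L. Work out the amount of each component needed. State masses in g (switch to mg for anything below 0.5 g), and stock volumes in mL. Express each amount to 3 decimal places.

Working volume: 2.77 L.
L-histidine: 83.7 mg/L × 2.77 L = 231.849 mg
calcium chloride dihydrate: 0.115 g/L × 2.77 L = 0.31855 g = 318.550 mg
hemin: dilute stock: 8.71 µg/mL × 2770 mL ÷ 10000 µg/mL = 2.413 mL
sodium nitrate: 0.4% w/v = 4 g/L → 4 × 2.77 L = 11.080 g

L-histidine 231.849 mg; calcium chloride dihydrate 318.550 mg; hemin 2.413 mL; sodium nitrate 11.080 g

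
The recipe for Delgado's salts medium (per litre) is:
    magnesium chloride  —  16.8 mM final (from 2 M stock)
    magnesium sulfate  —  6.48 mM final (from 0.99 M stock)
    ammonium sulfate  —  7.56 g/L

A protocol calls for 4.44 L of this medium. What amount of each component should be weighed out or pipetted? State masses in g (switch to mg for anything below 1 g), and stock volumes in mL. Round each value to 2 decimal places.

magnesium chloride 37.30 mL; magnesium sulfate 29.06 mL; ammonium sulfate 33.57 g

Scale factor relative to 1 L: 4.44.
magnesium chloride: C1V1 = C2V2 → 16.8 mM × 4440 mL ÷ 2000 mM = 37.30 mL
magnesium sulfate: V = C2·V2/C1 = 6.48 mM × 4440 mL ÷ 990 mM = 29.06 mL
ammonium sulfate: 7.56 g/L × 4.44 L = 33.57 g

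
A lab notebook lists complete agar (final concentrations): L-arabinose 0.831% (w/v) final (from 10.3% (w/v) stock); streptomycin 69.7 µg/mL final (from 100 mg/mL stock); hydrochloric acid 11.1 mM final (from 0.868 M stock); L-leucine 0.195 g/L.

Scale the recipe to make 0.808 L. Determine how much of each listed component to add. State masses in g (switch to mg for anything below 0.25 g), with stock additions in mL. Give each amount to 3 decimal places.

L-arabinose 65.189 mL; streptomycin 0.563 mL; hydrochloric acid 10.333 mL; L-leucine 157.560 mg

Scale factor relative to 1 L: 0.808.
L-arabinose: dilute stock: 0.831% ÷ 10.3% × 808 mL = 65.189 mL
streptomycin: dilute stock: 69.7 µg/mL × 808 mL ÷ 100000 µg/mL = 0.563 mL
hydrochloric acid: C1V1 = C2V2 → 11.1 mM × 808 mL ÷ 868 mM = 10.333 mL
L-leucine: 0.195 g/L × 0.808 L = 0.15756 g = 157.560 mg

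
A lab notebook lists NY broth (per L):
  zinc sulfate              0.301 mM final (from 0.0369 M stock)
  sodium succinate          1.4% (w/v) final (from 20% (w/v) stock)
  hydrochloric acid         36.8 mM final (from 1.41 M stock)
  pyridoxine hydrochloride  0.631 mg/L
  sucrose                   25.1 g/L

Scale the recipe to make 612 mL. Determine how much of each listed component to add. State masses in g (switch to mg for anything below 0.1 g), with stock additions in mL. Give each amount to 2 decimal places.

zinc sulfate 4.99 mL; sodium succinate 42.84 mL; hydrochloric acid 15.97 mL; pyridoxine hydrochloride 0.39 mg; sucrose 15.36 g

Target volume = 612 mL = 0.612 L.
zinc sulfate: V = C2·V2/C1 = 0.301 mM × 612 mL ÷ 36.9 mM = 4.99 mL
sodium succinate: C1V1 = C2V2 → 1.4% ÷ 20% × 612 mL = 42.84 mL
hydrochloric acid: V = C2·V2/C1 = 36.8 mM × 612 mL ÷ 1410 mM = 15.97 mL
pyridoxine hydrochloride: 0.631 mg/L × 0.612 L = 0.39 mg
sucrose: 25.1 g/L × 0.612 L = 15.36 g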